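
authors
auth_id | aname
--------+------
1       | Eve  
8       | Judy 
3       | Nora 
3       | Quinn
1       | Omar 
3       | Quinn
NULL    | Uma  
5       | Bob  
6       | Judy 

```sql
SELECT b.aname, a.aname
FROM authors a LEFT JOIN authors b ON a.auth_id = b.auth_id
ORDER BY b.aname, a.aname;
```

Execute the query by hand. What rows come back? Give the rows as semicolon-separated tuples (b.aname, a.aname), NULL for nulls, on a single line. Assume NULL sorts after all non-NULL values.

LEFT JOIN keeps every row from `authors a`; unmatched rows get NULL for `authors b`'s columns.
Matching on a.auth_id = b.auth_id. A NULL in a compared column never satisfies the condition.
- a (auth_id=1) pairs with 2 row(s) of b.
- a (auth_id=8) pairs with 1 row(s) of b.
- a (auth_id=3) pairs with 3 row(s) of b.
- a (auth_id=3) pairs with 3 row(s) of b.
- a (auth_id=1) pairs with 2 row(s) of b.
- a (auth_id=3) pairs with 3 row(s) of b.
- a (auth_id=NULL) has no partner → padded with NULL.
- a (auth_id=5) pairs with 1 row(s) of b.
- a (auth_id=6) pairs with 1 row(s) of b.

(Bob, Bob); (Eve, Eve); (Eve, Omar); (Judy, Judy); (Judy, Judy); (Nora, Nora); (Nora, Quinn); (Nora, Quinn); (Omar, Eve); (Omar, Omar); (Quinn, Nora); (Quinn, Nora); (Quinn, Quinn); (Quinn, Quinn); (Quinn, Quinn); (Quinn, Quinn); (NULL, Uma)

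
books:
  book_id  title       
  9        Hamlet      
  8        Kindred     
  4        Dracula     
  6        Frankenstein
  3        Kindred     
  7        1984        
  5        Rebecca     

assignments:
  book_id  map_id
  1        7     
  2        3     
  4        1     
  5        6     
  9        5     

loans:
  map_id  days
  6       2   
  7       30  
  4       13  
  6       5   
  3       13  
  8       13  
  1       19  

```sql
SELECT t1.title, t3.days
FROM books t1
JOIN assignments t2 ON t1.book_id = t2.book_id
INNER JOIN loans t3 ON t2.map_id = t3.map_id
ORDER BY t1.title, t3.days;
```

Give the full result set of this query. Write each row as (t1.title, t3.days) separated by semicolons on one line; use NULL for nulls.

Joins associate left-to-right: books INNER JOIN assignments on book_id gives 3 intermediate row(s).
Then INNER JOIN `loans t3` on map_id: keep only rows whose t2.map_id appears in t3.

(Dracula, 19); (Rebecca, 2); (Rebecca, 5)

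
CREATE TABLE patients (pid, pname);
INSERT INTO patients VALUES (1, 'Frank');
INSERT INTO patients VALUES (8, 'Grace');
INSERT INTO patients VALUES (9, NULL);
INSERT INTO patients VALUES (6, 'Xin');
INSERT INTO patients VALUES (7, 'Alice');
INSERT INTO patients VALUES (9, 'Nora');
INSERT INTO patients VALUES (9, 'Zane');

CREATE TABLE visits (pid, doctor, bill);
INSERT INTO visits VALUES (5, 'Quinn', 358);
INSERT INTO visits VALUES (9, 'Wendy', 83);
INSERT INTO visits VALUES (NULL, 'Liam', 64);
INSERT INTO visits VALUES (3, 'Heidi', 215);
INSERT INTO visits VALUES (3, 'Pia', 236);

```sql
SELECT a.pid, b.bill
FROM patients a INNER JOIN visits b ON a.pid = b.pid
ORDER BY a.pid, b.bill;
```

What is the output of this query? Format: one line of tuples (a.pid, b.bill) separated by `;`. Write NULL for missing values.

(9, 83); (9, 83); (9, 83)

INNER JOIN keeps only pairs where the ON condition holds.
Matching on a.pid = b.pid. A NULL in a compared column never satisfies the condition.
Matched pairs: 3.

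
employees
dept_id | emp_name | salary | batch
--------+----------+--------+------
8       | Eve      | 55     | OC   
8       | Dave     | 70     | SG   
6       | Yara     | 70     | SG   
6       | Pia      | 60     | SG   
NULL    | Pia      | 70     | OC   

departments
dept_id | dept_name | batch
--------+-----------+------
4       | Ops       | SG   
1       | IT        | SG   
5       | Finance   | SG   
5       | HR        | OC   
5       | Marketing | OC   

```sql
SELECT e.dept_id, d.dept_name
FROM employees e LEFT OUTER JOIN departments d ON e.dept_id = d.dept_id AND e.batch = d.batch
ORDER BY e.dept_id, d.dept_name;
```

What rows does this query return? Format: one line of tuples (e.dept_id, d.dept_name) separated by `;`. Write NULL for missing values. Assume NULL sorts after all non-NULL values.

(6, NULL); (6, NULL); (8, NULL); (8, NULL); (NULL, NULL)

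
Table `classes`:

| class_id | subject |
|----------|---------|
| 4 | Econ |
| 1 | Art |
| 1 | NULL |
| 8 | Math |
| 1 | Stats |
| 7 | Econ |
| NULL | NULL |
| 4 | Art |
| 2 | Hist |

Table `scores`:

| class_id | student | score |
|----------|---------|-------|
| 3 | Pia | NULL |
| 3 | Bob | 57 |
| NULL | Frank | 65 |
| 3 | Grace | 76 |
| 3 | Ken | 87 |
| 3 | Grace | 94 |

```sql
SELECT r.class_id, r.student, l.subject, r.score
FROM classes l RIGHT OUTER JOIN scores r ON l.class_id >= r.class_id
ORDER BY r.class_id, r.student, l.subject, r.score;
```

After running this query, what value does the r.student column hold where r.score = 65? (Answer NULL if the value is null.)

Frank

RIGHT JOIN keeps every row from `scores`; unmatched rows get NULL for `classes`'s columns.
Matching on l.class_id >= r.class_id. A NULL in a compared column never satisfies the condition.
- class_id=4: 5 matching r row(s), so 5 row(s) emitted.
- class_id=1: no matching r row.
- class_id=1: no matching r row.
- class_id=8: 5 matching r row(s), so 5 row(s) emitted.
- class_id=1: no matching r row.
- class_id=7: 5 matching r row(s), so 5 row(s) emitted.
- class_id=NULL: no matching r row.
- class_id=4: 5 matching r row(s), so 5 row(s) emitted.
- class_id=2: no matching r row.
- plus 1 unmatched r row(s), each kept with NULL l columns.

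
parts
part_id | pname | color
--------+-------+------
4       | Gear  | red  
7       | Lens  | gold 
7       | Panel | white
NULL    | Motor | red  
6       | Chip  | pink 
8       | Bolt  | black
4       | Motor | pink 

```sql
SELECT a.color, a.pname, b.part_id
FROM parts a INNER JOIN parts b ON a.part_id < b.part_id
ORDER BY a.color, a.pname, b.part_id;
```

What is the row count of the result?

13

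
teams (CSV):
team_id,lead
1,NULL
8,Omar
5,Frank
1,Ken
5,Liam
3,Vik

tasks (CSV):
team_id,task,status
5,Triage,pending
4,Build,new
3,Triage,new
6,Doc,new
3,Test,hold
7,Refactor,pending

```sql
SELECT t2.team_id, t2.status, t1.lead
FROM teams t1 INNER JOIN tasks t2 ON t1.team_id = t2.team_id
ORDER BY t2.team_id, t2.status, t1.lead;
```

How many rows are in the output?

4

INNER JOIN keeps only pairs where the ON condition holds.
Matching on t1.team_id = t2.team_id.
Matched pairs: 4.
Total: 4 rows.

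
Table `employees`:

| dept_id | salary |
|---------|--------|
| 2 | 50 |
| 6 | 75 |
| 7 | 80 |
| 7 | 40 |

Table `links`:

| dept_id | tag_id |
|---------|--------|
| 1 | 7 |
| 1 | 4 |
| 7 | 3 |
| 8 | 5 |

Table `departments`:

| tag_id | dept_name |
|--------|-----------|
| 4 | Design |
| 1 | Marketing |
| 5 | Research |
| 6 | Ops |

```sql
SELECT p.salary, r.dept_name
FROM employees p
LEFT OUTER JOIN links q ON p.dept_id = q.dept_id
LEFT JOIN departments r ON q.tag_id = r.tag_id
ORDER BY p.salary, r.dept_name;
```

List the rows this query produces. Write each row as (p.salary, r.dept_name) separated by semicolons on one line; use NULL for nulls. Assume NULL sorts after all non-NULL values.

Joins associate left-to-right: employees LEFT JOIN links on dept_id gives 4 intermediate row(s).
Then LEFT JOIN `departments r` on tag_id: each of those 4 rows is kept; rows whose q.tag_id has no match in r get NULL for r's columns.

(40, NULL); (50, NULL); (75, NULL); (80, NULL)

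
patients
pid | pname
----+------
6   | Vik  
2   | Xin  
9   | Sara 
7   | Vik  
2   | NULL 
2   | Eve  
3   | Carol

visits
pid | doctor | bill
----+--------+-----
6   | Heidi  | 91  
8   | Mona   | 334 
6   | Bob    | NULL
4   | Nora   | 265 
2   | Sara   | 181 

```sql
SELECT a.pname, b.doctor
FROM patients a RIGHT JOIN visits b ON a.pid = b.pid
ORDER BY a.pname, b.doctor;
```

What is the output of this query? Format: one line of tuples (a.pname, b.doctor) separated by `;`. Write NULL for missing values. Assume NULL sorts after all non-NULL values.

RIGHT JOIN keeps every row from `visits`; unmatched rows get NULL for `patients`'s columns.
Matching on a.pid = b.pid.
- pid=6: 2 matching b row(s), so 2 row(s) emitted.
- pid=2: 1 matching b row(s), so 1 row(s) emitted.
- pid=9: no matching b row.
- pid=7: no matching b row.
- pid=2: 1 matching b row(s), so 1 row(s) emitted.
- pid=2: 1 matching b row(s), so 1 row(s) emitted.
- pid=3: no matching b row.
- 2 row(s) from b found no a partner → padded with NULL.
After projecting and ordering:
a.pname | b.doctor
Eve | Sara
Vik | Bob
Vik | Heidi
Xin | Sara
NULL | Mona
NULL | Nora
NULL | Sara

(Eve, Sara); (Vik, Bob); (Vik, Heidi); (Xin, Sara); (NULL, Mona); (NULL, Nora); (NULL, Sara)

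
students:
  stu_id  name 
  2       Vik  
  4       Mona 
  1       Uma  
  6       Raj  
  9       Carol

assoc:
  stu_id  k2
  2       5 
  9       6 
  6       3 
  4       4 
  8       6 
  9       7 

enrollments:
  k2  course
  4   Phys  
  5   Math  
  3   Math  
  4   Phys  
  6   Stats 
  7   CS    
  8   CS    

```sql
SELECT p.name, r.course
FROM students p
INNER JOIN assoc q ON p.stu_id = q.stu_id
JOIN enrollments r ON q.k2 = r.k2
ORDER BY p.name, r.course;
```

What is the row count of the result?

6

Evaluate left to right. First `students p INNER JOIN assoc q` on stu_id: 5 row(s).
Then INNER JOIN `enrollments r` on k2: keep only rows whose q.k2 appears in r.
Result: 6 row(s).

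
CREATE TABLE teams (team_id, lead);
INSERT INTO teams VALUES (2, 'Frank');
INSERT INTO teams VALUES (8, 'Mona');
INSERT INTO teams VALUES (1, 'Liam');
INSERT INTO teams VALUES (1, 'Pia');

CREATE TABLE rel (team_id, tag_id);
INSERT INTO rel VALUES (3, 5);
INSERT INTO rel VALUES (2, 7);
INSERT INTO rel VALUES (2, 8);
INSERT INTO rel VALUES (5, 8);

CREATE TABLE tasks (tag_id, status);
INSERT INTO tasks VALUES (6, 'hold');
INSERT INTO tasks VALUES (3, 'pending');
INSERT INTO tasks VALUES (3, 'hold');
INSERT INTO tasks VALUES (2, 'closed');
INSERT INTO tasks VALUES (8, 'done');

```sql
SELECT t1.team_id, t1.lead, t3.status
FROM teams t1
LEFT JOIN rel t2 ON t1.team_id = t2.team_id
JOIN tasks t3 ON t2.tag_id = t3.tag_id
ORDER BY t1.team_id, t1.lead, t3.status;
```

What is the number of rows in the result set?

1

Evaluate left to right. First `teams t1 LEFT JOIN rel t2` on team_id: 5 row(s).
Then INNER JOIN `tasks t3` on tag_id: keep only rows whose t2.tag_id appears in t3.
Result: 1 row(s).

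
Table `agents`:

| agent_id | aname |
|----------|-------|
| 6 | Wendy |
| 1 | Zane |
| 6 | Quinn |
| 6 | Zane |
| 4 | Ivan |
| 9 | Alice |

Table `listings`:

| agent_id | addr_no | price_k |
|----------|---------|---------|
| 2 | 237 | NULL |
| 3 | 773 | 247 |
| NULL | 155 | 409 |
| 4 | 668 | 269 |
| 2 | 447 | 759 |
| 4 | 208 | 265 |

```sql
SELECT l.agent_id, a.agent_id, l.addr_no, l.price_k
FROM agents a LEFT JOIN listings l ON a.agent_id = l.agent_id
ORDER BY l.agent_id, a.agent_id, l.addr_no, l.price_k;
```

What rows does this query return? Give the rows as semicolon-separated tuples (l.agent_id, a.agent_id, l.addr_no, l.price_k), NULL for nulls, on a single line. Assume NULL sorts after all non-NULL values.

(4, 4, 208, 265); (4, 4, 668, 269); (NULL, 1, NULL, NULL); (NULL, 6, NULL, NULL); (NULL, 6, NULL, NULL); (NULL, 6, NULL, NULL); (NULL, 9, NULL, NULL)

LEFT JOIN keeps every row from `agents`; unmatched rows get NULL for `listings`'s columns.
Matching on a.agent_id = l.agent_id. A NULL in a compared column never satisfies the condition.
- agent_id=6: no l row matches, row kept with l columns NULL.
- agent_id=1: no l row matches, row kept with l columns NULL.
- agent_id=6: no l row matches, row kept with l columns NULL.
- agent_id=6: no l row matches, row kept with l columns NULL.
- agent_id=4: 2 matching l row(s), so 2 row(s) emitted.
- agent_id=9: no l row matches, row kept with l columns NULL.
After projecting and ordering:
l.agent_id | a.agent_id | l.addr_no | l.price_k
4 | 4 | 208 | 265
4 | 4 | 668 | 269
NULL | 1 | NULL | NULL
NULL | 6 | NULL | NULL
NULL | 6 | NULL | NULL
NULL | 6 | NULL | NULL
NULL | 9 | NULL | NULL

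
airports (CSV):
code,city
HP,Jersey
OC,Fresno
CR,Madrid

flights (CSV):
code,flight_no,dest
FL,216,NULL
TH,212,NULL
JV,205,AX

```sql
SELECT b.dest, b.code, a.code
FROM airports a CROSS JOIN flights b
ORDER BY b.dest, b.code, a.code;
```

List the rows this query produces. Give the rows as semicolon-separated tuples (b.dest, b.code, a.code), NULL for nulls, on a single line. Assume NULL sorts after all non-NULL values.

(AX, JV, CR); (AX, JV, HP); (AX, JV, OC); (NULL, FL, CR); (NULL, FL, HP); (NULL, FL, OC); (NULL, TH, CR); (NULL, TH, HP); (NULL, TH, OC)

CROSS JOIN pairs every row of `airports` with every row of `flights`: 3 × 3 = 9 rows.
After projecting and ordering:
b.dest | b.code | a.code
AX | JV | CR
AX | JV | HP
AX | JV | OC
NULL | FL | CR
NULL | FL | HP
NULL | FL | OC
NULL | TH | CR
NULL | TH | HP
NULL | TH | OC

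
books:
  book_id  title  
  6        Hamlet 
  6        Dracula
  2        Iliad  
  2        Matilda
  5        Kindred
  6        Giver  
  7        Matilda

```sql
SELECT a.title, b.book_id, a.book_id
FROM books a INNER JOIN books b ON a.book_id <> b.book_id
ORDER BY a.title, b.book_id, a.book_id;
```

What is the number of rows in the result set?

INNER JOIN keeps only pairs where the ON condition holds.
Matching on a.book_id <> b.book_id.
Matched pairs: 34.
Total: 34 rows.

34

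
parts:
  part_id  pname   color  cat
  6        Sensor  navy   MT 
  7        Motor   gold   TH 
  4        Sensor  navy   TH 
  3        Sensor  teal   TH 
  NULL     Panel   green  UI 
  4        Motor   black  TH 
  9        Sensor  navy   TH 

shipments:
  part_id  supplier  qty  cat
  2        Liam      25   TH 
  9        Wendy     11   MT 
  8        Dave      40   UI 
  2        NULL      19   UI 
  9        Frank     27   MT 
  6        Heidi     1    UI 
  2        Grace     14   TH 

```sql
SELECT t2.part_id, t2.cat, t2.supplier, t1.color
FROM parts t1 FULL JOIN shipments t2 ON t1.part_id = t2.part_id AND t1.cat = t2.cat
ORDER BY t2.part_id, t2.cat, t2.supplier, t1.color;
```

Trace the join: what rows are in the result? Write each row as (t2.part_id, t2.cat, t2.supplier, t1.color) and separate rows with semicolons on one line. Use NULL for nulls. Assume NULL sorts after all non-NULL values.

FULL OUTER JOIN keeps every row from both sides; unmatched rows get NULL for the other side's columns.
Matching on t1.part_id = t2.part_id AND t1.cat = t2.cat. A NULL in a compared column never satisfies the condition.
- t1 (part_id=6, cat=MT) has no partner → padded with NULL.
- t1 (part_id=7, cat=TH) has no partner → padded with NULL.
- t1 (part_id=4, cat=TH) has no partner → padded with NULL.
- t1 (part_id=3, cat=TH) has no partner → padded with NULL.
- t1 (part_id=NULL, cat=UI) has no partner → padded with NULL.
- t1 (part_id=4, cat=TH) has no partner → padded with NULL.
- t1 (part_id=9, cat=TH) has no partner → padded with NULL.
- plus 7 unmatched t2 row(s), each kept with NULL t1 columns.

(2, TH, Grace, NULL); (2, TH, Liam, NULL); (2, UI, NULL, NULL); (6, UI, Heidi, NULL); (8, UI, Dave, NULL); (9, MT, Frank, NULL); (9, MT, Wendy, NULL); (NULL, NULL, NULL, black); (NULL, NULL, NULL, gold); (NULL, NULL, NULL, green); (NULL, NULL, NULL, navy); (NULL, NULL, NULL, navy); (NULL, NULL, NULL, navy); (NULL, NULL, NULL, teal)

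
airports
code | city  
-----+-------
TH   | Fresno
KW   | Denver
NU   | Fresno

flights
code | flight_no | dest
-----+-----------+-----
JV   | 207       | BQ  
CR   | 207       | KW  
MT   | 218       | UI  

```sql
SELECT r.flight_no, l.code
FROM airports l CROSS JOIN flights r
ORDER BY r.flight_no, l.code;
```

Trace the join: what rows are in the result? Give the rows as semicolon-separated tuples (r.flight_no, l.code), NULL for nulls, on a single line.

CROSS JOIN pairs every row of `airports` with every row of `flights`: 3 × 3 = 9 rows.
After projecting and ordering:
r.flight_no | l.code
207 | KW
207 | KW
207 | NU
207 | NU
207 | TH
207 | TH
218 | KW
218 | NU
218 | TH

(207, KW); (207, KW); (207, NU); (207, NU); (207, TH); (207, TH); (218, KW); (218, NU); (218, TH)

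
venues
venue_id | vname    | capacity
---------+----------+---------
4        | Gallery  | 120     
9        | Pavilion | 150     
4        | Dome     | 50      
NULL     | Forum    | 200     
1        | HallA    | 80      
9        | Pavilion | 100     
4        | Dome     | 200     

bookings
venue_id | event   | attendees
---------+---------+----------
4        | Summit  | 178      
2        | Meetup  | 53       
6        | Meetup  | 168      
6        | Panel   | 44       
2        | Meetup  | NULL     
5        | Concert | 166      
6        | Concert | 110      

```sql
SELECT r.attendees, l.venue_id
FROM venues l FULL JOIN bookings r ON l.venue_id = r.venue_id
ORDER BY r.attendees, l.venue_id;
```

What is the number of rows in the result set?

13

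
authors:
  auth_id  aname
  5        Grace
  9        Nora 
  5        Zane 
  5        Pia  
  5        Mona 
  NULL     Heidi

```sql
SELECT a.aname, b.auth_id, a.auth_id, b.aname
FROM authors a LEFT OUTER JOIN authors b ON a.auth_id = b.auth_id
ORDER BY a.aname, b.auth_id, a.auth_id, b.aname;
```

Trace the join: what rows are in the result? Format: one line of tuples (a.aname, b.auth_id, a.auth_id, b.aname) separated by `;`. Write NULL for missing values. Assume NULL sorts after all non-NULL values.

LEFT JOIN keeps every row from `authors a`; unmatched rows get NULL for `authors b`'s columns.
Matching on a.auth_id = b.auth_id. A NULL in a compared column never satisfies the condition.
Matched pairs: 17; unmatched a rows kept: 1.

(Grace, 5, 5, Grace); (Grace, 5, 5, Mona); (Grace, 5, 5, Pia); (Grace, 5, 5, Zane); (Heidi, NULL, NULL, NULL); (Mona, 5, 5, Grace); (Mona, 5, 5, Mona); (Mona, 5, 5, Pia); (Mona, 5, 5, Zane); (Nora, 9, 9, Nora); (Pia, 5, 5, Grace); (Pia, 5, 5, Mona); (Pia, 5, 5, Pia); (Pia, 5, 5, Zane); (Zane, 5, 5, Grace); (Zane, 5, 5, Mona); (Zane, 5, 5, Pia); (Zane, 5, 5, Zane)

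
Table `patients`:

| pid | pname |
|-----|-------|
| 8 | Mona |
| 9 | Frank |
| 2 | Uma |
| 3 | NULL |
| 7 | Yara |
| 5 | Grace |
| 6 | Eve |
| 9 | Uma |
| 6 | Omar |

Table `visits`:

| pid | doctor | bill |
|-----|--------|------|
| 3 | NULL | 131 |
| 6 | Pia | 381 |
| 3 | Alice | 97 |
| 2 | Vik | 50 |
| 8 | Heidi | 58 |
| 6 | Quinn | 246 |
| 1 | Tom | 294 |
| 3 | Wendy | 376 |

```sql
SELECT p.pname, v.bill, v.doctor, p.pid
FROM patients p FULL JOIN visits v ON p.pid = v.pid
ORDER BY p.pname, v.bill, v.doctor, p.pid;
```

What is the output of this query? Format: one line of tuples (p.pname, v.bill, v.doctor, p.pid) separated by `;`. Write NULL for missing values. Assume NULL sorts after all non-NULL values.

(Eve, 246, Quinn, 6); (Eve, 381, Pia, 6); (Frank, NULL, NULL, 9); (Grace, NULL, NULL, 5); (Mona, 58, Heidi, 8); (Omar, 246, Quinn, 6); (Omar, 381, Pia, 6); (Uma, 50, Vik, 2); (Uma, NULL, NULL, 9); (Yara, NULL, NULL, 7); (NULL, 97, Alice, 3); (NULL, 131, NULL, 3); (NULL, 294, Tom, NULL); (NULL, 376, Wendy, 3)

FULL OUTER JOIN keeps every row from both sides; unmatched rows get NULL for the other side's columns.
Matching on p.pid = v.pid.
Matched pairs: 9; unmatched p rows kept: 4; unmatched v rows kept: 1.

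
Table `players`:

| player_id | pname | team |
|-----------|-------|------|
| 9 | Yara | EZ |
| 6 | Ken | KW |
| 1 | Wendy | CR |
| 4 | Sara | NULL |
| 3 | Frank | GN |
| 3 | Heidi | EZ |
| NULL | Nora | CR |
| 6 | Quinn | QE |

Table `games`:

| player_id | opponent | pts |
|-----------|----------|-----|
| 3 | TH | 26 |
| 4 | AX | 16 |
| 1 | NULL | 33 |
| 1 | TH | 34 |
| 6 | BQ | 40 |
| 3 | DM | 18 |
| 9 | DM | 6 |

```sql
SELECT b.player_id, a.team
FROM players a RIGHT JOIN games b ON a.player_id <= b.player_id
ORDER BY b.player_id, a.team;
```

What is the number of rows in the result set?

RIGHT JOIN keeps every row from `games`; unmatched rows get NULL for `players`'s columns.
Matching on a.player_id <= b.player_id. A NULL in a compared column never satisfies the condition.
Matched pairs: 25; unmatched b rows kept: 0.
Total: 25 rows.

25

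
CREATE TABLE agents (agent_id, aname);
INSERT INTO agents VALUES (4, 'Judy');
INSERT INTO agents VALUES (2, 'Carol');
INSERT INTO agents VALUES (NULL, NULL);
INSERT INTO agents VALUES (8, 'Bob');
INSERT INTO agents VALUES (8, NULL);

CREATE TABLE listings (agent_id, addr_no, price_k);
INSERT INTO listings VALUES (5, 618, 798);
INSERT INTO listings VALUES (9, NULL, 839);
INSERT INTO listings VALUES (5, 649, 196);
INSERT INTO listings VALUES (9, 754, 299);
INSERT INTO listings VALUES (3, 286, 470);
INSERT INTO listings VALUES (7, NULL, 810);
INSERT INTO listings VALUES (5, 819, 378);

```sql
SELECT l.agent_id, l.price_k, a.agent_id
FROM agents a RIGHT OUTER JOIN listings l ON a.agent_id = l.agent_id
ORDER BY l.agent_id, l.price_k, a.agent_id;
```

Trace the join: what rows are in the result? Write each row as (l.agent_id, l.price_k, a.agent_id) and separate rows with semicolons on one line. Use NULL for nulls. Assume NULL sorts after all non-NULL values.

RIGHT JOIN keeps every row from `listings`; unmatched rows get NULL for `agents`'s columns.
Matching on a.agent_id = l.agent_id. A NULL in a compared column never satisfies the condition.
- a (agent_id=4) has no partner in l.
- a (agent_id=2) has no partner in l.
- a (agent_id=NULL) has no partner in l.
- a (agent_id=8) has no partner in l.
- a (agent_id=8) has no partner in l.
- 7 l row(s) had no a match → kept, a columns NULL.
After projecting and ordering:
l.agent_id | l.price_k | a.agent_id
3 | 470 | NULL
5 | 196 | NULL
5 | 378 | NULL
5 | 798 | NULL
7 | 810 | NULL
9 | 299 | NULL
9 | 839 | NULL

(3, 470, NULL); (5, 196, NULL); (5, 378, NULL); (5, 798, NULL); (7, 810, NULL); (9, 299, NULL); (9, 839, NULL)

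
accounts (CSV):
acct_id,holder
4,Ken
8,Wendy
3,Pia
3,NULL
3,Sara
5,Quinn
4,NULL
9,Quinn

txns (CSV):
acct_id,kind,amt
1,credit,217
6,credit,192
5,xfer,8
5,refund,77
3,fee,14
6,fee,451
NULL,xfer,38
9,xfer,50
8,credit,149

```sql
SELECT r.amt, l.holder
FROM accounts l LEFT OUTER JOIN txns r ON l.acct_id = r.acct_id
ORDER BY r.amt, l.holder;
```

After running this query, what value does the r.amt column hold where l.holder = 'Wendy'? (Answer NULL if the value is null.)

149

LEFT JOIN keeps every row from `accounts`; unmatched rows get NULL for `txns`'s columns.
Matching on l.acct_id = r.acct_id. A NULL in a compared column never satisfies the condition.
Matched pairs: 7; unmatched l rows kept: 2.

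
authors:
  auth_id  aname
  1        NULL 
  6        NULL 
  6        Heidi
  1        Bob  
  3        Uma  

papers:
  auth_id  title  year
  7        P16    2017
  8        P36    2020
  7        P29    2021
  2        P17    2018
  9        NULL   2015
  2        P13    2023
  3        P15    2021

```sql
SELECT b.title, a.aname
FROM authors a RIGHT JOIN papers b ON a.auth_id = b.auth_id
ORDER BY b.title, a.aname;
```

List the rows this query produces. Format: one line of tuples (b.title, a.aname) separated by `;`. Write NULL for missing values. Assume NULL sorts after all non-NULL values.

(P13, NULL); (P15, Uma); (P16, NULL); (P17, NULL); (P29, NULL); (P36, NULL); (NULL, NULL)

RIGHT JOIN keeps every row from `papers`; unmatched rows get NULL for `authors`'s columns.
Matching on a.auth_id = b.auth_id.
- a row (auth_id=1): no match.
- a row (auth_id=6): no match.
- a row (auth_id=6): no match.
- a row (auth_id=1): no match.
- a row (auth_id=3): matches 1 b row(s) → 1 output row(s).
- 6 row(s) from b found no a partner → padded with NULL.
After projecting and ordering:
b.title | a.aname
P13 | NULL
P15 | Uma
P16 | NULL
P17 | NULL
P29 | NULL
P36 | NULL
NULL | NULL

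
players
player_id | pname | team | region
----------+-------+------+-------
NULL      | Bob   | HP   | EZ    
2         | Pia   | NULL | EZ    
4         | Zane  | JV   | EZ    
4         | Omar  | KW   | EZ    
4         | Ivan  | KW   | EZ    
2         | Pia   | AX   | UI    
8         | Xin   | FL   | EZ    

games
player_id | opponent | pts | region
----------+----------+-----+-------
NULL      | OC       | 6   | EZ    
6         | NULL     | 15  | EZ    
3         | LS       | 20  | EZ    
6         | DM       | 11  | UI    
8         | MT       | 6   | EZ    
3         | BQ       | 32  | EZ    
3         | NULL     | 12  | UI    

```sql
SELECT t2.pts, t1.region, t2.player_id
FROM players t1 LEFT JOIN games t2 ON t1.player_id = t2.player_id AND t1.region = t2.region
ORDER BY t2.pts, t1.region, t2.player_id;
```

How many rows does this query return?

LEFT JOIN keeps every row from `players`; unmatched rows get NULL for `games`'s columns.
Matching on t1.player_id = t2.player_id AND t1.region = t2.region. A NULL in a compared column never satisfies the condition.
Matched pairs: 1; unmatched t1 rows kept: 6.
Total: 1 matched + 6 padded = 7 rows.

7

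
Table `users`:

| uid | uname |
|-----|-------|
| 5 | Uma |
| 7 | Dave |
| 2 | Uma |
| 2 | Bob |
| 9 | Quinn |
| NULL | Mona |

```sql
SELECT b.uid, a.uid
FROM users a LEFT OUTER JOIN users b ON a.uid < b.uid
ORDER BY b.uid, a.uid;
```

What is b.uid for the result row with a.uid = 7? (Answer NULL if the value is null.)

9

LEFT JOIN keeps every row from `users a`; unmatched rows get NULL for `users b`'s columns.
Matching on a.uid < b.uid. A NULL in a compared column never satisfies the condition.
Matched pairs: 9; unmatched a rows kept: 2.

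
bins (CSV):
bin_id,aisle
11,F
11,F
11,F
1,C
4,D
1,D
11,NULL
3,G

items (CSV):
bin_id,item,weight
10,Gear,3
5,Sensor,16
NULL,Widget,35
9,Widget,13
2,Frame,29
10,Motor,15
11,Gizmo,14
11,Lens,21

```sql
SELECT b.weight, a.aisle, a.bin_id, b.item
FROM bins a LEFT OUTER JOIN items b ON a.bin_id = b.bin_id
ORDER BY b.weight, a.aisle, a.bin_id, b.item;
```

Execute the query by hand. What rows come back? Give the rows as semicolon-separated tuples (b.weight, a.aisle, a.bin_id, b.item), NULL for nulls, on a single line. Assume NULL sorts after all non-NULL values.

(14, F, 11, Gizmo); (14, F, 11, Gizmo); (14, F, 11, Gizmo); (14, NULL, 11, Gizmo); (21, F, 11, Lens); (21, F, 11, Lens); (21, F, 11, Lens); (21, NULL, 11, Lens); (NULL, C, 1, NULL); (NULL, D, 1, NULL); (NULL, D, 4, NULL); (NULL, G, 3, NULL)

LEFT JOIN keeps every row from `bins`; unmatched rows get NULL for `items`'s columns.
Matching on a.bin_id = b.bin_id. A NULL in a compared column never satisfies the condition.
- bin_id=11: 2 matching b row(s), so 2 row(s) emitted.
- bin_id=11: 2 matching b row(s), so 2 row(s) emitted.
- bin_id=11: 2 matching b row(s), so 2 row(s) emitted.
- bin_id=1: no b row matches, row kept with b columns NULL.
- bin_id=4: no b row matches, row kept with b columns NULL.
- bin_id=1: no b row matches, row kept with b columns NULL.
- bin_id=11: 2 matching b row(s), so 2 row(s) emitted.
- bin_id=3: no b row matches, row kept with b columns NULL.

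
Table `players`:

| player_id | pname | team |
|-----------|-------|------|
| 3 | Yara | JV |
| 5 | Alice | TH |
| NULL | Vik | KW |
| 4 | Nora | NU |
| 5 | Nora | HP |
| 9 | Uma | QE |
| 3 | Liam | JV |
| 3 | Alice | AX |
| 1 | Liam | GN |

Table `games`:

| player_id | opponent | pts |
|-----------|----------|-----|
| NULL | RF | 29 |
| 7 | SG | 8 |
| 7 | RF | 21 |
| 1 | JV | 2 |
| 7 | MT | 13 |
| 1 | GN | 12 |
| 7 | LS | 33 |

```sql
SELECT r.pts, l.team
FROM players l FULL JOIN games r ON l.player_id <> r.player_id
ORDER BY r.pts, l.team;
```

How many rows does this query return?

48

FULL OUTER JOIN keeps every row from both sides; unmatched rows get NULL for the other side's columns.
Matching on l.player_id <> r.player_id. A NULL in a compared column never satisfies the condition.
- l row (player_id=3): matches 6 r row(s) → 6 output row(s).
- l row (player_id=5): matches 6 r row(s) → 6 output row(s).
- l row (player_id=NULL): no match → kept, r columns NULL.
- l row (player_id=4): matches 6 r row(s) → 6 output row(s).
- l row (player_id=5): matches 6 r row(s) → 6 output row(s).
- l row (player_id=9): matches 6 r row(s) → 6 output row(s).
- l row (player_id=3): matches 6 r row(s) → 6 output row(s).
- l row (player_id=3): matches 6 r row(s) → 6 output row(s).
- l row (player_id=1): matches 4 r row(s) → 4 output row(s).
- 1 row(s) from r found no l partner → padded with NULL.
Total: 46 matched + 2 padded = 48 rows.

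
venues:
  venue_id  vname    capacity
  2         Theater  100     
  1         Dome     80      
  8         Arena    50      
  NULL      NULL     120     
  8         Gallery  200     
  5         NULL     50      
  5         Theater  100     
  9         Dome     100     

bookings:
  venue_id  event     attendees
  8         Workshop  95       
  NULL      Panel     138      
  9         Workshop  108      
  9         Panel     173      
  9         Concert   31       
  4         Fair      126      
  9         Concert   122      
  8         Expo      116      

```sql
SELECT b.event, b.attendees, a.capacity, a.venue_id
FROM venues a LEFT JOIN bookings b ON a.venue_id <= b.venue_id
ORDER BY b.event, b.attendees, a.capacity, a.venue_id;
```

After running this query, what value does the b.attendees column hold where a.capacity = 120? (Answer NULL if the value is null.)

NULL

LEFT JOIN keeps every row from `venues`; unmatched rows get NULL for `bookings`'s columns.
Matching on a.venue_id <= b.venue_id. A NULL in a compared column never satisfies the condition.
Matched pairs: 42; unmatched a rows kept: 1.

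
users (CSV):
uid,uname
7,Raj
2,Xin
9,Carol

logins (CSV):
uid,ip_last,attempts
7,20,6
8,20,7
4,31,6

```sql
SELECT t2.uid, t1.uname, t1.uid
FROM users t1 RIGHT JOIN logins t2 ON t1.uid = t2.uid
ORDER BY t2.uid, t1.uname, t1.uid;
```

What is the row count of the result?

3

RIGHT JOIN keeps every row from `logins`; unmatched rows get NULL for `users`'s columns.
Matching on t1.uid = t2.uid.
- t1 (uid=7) pairs with 1 row(s) of t2.
- t1 (uid=2) has no partner in t2.
- t1 (uid=9) has no partner in t2.
- 2 t2 row(s) had no t1 match → kept, t1 columns NULL.
Total: 1 matched + 2 padded = 3 rows.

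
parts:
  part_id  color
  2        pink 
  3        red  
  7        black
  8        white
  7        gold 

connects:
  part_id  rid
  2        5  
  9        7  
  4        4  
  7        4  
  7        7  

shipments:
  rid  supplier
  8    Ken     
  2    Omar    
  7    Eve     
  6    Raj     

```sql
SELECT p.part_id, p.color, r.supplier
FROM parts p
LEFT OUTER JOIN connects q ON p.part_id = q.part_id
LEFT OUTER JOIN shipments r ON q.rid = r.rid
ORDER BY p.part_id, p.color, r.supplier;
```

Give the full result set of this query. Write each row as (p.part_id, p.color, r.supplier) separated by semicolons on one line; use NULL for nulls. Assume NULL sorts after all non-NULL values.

(2, pink, NULL); (3, red, NULL); (7, black, Eve); (7, black, NULL); (7, gold, Eve); (7, gold, NULL); (8, white, NULL)

Step 1 — p LEFT JOIN q on part_id → 7 row(s).
Then LEFT JOIN `shipments r` on rid: each of those 7 rows is kept; rows whose q.rid has no match in r get NULL for r's columns.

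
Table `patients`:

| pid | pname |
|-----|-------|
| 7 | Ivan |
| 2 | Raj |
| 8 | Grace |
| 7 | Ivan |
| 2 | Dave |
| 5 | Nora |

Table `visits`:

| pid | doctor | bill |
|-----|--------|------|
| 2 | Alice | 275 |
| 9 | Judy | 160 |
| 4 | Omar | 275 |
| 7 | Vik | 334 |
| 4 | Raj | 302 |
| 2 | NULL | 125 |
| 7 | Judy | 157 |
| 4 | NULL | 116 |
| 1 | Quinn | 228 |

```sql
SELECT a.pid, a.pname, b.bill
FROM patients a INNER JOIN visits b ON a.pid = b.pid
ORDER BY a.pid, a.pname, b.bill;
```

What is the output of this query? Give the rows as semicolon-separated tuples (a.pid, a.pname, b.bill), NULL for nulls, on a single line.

(2, Dave, 125); (2, Dave, 275); (2, Raj, 125); (2, Raj, 275); (7, Ivan, 157); (7, Ivan, 157); (7, Ivan, 334); (7, Ivan, 334)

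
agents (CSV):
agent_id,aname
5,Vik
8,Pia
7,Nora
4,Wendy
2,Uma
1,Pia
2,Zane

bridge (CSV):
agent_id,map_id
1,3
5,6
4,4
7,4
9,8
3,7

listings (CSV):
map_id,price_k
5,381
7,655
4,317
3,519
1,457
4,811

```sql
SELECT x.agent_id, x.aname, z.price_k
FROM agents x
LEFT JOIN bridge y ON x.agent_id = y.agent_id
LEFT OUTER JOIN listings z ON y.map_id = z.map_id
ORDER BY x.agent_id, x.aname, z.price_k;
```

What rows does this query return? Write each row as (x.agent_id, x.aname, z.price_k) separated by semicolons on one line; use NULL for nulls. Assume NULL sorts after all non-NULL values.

(1, Pia, 519); (2, Uma, NULL); (2, Zane, NULL); (4, Wendy, 317); (4, Wendy, 811); (5, Vik, NULL); (7, Nora, 317); (7, Nora, 811); (8, Pia, NULL)

Evaluate left to right. First `agents x LEFT JOIN bridge y` on agent_id: 7 row(s).
Then LEFT JOIN `listings z` on map_id: each of those 7 rows is kept; rows whose y.map_id has no match in z get NULL for z's columns.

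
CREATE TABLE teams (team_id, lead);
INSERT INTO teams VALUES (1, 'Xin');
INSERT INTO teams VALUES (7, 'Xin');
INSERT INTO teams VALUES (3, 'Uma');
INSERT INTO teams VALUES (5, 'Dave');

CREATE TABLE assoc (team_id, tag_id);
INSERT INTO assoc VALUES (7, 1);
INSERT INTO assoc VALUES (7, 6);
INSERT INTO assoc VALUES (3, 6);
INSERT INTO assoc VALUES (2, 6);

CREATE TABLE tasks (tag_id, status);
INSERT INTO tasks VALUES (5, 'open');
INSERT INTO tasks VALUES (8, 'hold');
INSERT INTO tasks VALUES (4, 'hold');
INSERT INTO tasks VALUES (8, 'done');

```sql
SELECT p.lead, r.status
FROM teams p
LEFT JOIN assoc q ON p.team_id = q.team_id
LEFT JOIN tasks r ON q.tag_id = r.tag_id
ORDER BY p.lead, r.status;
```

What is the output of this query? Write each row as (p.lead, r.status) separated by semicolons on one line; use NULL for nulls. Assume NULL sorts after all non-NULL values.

(Dave, NULL); (Uma, NULL); (Xin, NULL); (Xin, NULL); (Xin, NULL)

Step 1 — p LEFT JOIN q on team_id → 5 row(s).
Then LEFT JOIN `tasks r` on tag_id: each of those 5 rows is kept; rows whose q.tag_id has no match in r get NULL for r's columns.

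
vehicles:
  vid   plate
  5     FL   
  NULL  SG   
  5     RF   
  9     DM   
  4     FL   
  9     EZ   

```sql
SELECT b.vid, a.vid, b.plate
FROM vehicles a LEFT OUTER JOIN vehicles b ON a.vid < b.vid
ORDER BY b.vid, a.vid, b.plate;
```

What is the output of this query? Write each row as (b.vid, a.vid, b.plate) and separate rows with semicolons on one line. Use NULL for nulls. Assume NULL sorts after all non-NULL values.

LEFT JOIN keeps every row from `vehicles a`; unmatched rows get NULL for `vehicles b`'s columns.
Matching on a.vid < b.vid. A NULL in a compared column never satisfies the condition.
- a (vid=5) pairs with 2 row(s) of b.
- a (vid=NULL) has no partner → padded with NULL.
- a (vid=5) pairs with 2 row(s) of b.
- a (vid=9) has no partner → padded with NULL.
- a (vid=4) pairs with 4 row(s) of b.
- a (vid=9) has no partner → padded with NULL.

(5, 4, FL); (5, 4, RF); (9, 4, DM); (9, 4, EZ); (9, 5, DM); (9, 5, DM); (9, 5, EZ); (9, 5, EZ); (NULL, 9, NULL); (NULL, 9, NULL); (NULL, NULL, NULL)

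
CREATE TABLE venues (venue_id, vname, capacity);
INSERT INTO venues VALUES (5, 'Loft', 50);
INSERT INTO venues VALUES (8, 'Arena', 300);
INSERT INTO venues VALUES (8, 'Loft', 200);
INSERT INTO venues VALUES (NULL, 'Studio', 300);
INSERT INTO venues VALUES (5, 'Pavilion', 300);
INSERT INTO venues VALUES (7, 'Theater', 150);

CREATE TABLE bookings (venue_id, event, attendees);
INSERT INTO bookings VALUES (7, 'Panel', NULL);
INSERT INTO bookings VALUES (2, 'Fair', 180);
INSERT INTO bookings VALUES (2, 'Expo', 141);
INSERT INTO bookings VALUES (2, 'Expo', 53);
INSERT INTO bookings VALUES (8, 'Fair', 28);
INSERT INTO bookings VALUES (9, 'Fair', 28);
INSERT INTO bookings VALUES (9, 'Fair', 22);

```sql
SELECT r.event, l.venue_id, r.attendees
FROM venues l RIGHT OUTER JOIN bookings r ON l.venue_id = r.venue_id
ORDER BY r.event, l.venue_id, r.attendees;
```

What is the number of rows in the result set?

8

RIGHT JOIN keeps every row from `bookings`; unmatched rows get NULL for `venues`'s columns.
Matching on l.venue_id = r.venue_id. A NULL in a compared column never satisfies the condition.
- l[0] venue_id=5 → no match.
- l[1] venue_id=8 → 1 match(es) in r → 1 row(s).
- l[2] venue_id=8 → 1 match(es) in r → 1 row(s).
- l[3] venue_id=NULL → no match.
- l[4] venue_id=5 → no match.
- l[5] venue_id=7 → 1 match(es) in r → 1 row(s).
- plus 5 unmatched r row(s), each kept with NULL l columns.
Total: 3 matched + 5 padded = 8 rows.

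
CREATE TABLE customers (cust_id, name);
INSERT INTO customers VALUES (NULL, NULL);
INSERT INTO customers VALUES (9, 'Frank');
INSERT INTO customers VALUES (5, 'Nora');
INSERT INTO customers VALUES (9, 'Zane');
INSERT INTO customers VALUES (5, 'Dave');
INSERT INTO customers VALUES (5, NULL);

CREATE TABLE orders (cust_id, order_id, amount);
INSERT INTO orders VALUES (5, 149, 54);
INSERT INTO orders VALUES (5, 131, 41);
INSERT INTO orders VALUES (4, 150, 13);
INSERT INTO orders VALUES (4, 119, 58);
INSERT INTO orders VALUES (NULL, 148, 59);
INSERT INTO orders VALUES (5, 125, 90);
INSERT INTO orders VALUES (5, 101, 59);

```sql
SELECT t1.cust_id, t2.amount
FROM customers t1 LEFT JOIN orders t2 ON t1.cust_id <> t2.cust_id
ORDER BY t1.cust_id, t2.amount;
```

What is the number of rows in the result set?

19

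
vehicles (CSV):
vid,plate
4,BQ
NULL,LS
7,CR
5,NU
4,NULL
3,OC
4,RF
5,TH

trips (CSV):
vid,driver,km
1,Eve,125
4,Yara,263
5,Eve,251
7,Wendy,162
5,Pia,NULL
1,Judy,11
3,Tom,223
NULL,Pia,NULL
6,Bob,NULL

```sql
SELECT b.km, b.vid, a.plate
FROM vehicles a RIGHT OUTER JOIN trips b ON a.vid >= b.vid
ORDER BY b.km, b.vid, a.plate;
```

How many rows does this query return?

36

RIGHT JOIN keeps every row from `trips`; unmatched rows get NULL for `vehicles`'s columns.
Matching on a.vid >= b.vid. A NULL in a compared column never satisfies the condition.
- a (vid=4) pairs with 4 row(s) of b.
- a (vid=NULL) has no partner in b.
- a (vid=7) pairs with 8 row(s) of b.
- a (vid=5) pairs with 6 row(s) of b.
- a (vid=4) pairs with 4 row(s) of b.
- a (vid=3) pairs with 3 row(s) of b.
- a (vid=4) pairs with 4 row(s) of b.
- a (vid=5) pairs with 6 row(s) of b.
- 1 b row(s) had no a match → kept, a columns NULL.
Total: 35 matched + 1 padded = 36 rows.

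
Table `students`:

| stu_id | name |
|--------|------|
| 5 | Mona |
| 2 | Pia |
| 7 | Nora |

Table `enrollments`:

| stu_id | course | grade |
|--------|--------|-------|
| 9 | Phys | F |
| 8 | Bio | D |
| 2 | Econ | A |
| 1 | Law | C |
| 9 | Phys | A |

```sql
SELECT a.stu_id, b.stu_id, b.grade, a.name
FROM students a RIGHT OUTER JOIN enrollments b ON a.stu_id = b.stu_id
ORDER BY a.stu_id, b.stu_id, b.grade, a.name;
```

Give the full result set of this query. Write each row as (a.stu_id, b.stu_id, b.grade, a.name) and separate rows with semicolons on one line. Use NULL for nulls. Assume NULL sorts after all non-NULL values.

RIGHT JOIN keeps every row from `enrollments`; unmatched rows get NULL for `students`'s columns.
Matching on a.stu_id = b.stu_id.
Matched pairs: 1; unmatched b rows kept: 4.

(2, 2, A, Pia); (NULL, 1, C, NULL); (NULL, 8, D, NULL); (NULL, 9, A, NULL); (NULL, 9, F, NULL)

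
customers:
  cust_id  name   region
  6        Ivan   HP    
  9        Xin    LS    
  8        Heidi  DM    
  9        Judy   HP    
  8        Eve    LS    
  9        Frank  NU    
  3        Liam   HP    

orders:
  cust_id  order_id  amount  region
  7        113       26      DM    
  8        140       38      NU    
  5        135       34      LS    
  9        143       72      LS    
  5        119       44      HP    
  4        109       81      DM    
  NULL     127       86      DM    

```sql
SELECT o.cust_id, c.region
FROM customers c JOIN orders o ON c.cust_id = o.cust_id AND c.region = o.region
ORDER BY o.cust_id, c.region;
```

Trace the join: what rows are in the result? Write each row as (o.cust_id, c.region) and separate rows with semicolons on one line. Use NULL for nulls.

INNER JOIN keeps only pairs where the ON condition holds.
Matching on c.cust_id = o.cust_id AND c.region = o.region. A NULL in a compared column never satisfies the condition.
- c (cust_id=6, region=HP) has no partner → excluded.
- c (cust_id=9, region=LS) pairs with 1 row(s) of o.
- c (cust_id=8, region=DM) has no partner → excluded.
- c (cust_id=9, region=HP) has no partner → excluded.
- c (cust_id=8, region=LS) has no partner → excluded.
- c (cust_id=9, region=NU) has no partner → excluded.
- c (cust_id=3, region=HP) has no partner → excluded.
After projecting and ordering:
o.cust_id | c.region
9 | LS

(9, LS)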